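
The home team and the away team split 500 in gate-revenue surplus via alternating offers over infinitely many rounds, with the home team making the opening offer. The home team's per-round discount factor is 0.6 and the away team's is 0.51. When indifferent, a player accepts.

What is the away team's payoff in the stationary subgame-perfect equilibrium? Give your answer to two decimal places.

146.97

When the home team proposes, the away team accepts any offer worth at least 0.51 times what the away team would get by proposing next round; and vice versa.
This gives x = 500 − 0.51y and y = 500 − 0.6x, where x and y are each side's share when it proposes.
Hence (1 − 0.51·0.6)x = 500(1 − 0.51), i.e. 0.694·x = 245.
x ≈ 353.0259; the away team's share is 500 − x ≈ 146.9741.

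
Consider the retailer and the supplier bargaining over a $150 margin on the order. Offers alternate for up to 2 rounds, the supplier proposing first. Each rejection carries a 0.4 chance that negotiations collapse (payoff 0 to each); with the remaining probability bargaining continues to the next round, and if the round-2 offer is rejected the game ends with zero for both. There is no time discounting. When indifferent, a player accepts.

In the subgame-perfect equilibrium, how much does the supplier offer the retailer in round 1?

Round 2 (the retailer proposes): rejection yields 0 for the supplier; the retailer offers 0 and keeps 150.
Round 1 (the supplier proposes): rejecting gives the retailer an expected 0.6 × 150 = 90. The supplier offers 90 and keeps 150 − 90 = 60.

90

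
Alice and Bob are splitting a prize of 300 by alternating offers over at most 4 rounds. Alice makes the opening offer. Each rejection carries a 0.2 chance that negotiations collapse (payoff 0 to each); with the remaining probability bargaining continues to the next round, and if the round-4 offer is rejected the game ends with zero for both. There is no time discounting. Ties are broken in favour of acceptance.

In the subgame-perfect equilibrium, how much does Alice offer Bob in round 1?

Round 4 (Bob proposes): Alice will accept anything ≥ 0, so Bob offers 0 and keeps 300.
Round 3 (Alice proposes): rejecting gives Bob an expected 0.8 × 300 = 240. Alice offers 240 and keeps 300 − 240 = 60.
Round 2 (Bob proposes): rejecting gives Alice an expected 0.8 × 60 = 48, so Bob offers 48, keeping 252.
Round 1 (Alice proposes): rejecting gives Bob an expected 0.8 × 252 = 201.6; Alice offers that and keeps 98.4.

201.6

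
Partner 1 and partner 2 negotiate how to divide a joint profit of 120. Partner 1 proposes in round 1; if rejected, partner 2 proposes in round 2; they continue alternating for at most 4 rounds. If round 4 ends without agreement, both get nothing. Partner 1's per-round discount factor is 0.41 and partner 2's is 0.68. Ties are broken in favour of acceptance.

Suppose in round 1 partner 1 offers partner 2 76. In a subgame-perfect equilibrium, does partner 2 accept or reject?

Round 4 (partner 2 proposes): partner 1 will accept anything ≥ 0, so partner 2 offers 0 and keeps 120.
Round 3 (partner 1 proposes): partner 2 can get 120 next round, worth 0.68 × 120 = 81.6 now; partner 1 offers that and keeps 38.4.
Round 2 (partner 2 proposes): partner 1 can get 38.4 next round, worth 0.41 × 38.4 = 15.744 now; partner 2 offers that and keeps 104.256.
So by rejecting in round 1, partner 2 gets 104.256 next round, worth 0.68 × 104.256 = 70.89408 now.
Offer 76 ≥ 70.89408, so partner 2 accepts.

Accept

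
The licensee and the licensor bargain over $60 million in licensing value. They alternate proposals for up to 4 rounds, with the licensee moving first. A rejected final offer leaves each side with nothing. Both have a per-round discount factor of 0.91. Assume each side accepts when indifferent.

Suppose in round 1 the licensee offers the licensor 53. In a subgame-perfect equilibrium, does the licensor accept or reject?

Work out the licensor's continuation value if the offer is rejected.
Round 4 (the licensor proposes): rejection yields 0 for the licensee; the licensor offers 0 and keeps 60.
Round 3 (the licensee proposes): the licensor can get 60 next round, worth 0.91 × 60 = 54.6 now; the licensee offers that and keeps 5.4.
Round 2 (the licensor proposes): the licensee can get 5.4 next round, worth 0.91 × 5.4 = 4.914 now, so the licensor offers 4.914, keeping 55.086.
So by rejecting in round 1, the licensor gets 55.086 next round, worth 0.91 × 55.086 = 50.12826 now.
Offer 53 ≥ 50.12826, so the licensor accepts.

Accept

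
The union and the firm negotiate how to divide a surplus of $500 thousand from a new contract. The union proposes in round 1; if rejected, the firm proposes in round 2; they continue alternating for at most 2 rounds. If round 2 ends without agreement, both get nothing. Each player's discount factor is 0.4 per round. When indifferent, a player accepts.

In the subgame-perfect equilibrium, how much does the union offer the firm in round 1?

200

Round 2 (the firm proposes): the union will accept anything ≥ 0, so the firm offers 0 and keeps 500.
Round 1 (the union proposes): the firm can get 500 next round, worth 0.4 × 500 = 200 now; the union offers that and keeps 300.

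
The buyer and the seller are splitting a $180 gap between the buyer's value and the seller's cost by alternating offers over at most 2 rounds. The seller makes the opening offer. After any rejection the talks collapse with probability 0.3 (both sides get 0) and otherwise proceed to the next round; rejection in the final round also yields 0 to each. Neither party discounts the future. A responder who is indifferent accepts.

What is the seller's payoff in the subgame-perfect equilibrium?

54

Round 2 (the buyer proposes): rejection yields 0 for the seller; the buyer offers 0 and keeps 180.
Round 1 (the seller proposes): rejecting gives the buyer an expected 0.7 × 180 = 126, so the seller offers 126, keeping 54.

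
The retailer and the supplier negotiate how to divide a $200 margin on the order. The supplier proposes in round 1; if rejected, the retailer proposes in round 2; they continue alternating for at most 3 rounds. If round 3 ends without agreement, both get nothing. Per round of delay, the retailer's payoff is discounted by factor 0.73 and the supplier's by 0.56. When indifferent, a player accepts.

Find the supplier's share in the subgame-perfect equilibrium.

Round 3 (the supplier proposes): rejection yields 0 for the retailer; the supplier offers 0 and keeps 200.
Round 2 (the retailer proposes): the supplier can get 200 next round, worth 0.56 × 200 = 112 now; the retailer offers that and keeps 88.
Round 1 (the supplier proposes): the retailer can get 88 next round, worth 0.73 × 88 = 64.24 now, so the supplier offers 64.24, keeping 135.76.

135.76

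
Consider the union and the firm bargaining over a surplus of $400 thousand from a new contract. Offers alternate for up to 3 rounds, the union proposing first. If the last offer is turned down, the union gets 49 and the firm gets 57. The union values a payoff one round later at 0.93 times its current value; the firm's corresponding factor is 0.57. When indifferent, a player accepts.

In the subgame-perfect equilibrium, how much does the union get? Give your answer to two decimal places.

353.82

Work backward from the last round.
Round 3 (the union proposes): the firm gets 57 if talks fail, so the union offers 57 and keeps 343.
Round 2 (the firm proposes): the union can get 343 next round, worth 0.93 × 343 = 318.99 now; the firm offers that and keeps 81.01.
Round 1 (the union proposes): the firm can get 81.01 next round, worth 0.57 × 81.01 = 46.1757 now; the union offers that and keeps 353.8243.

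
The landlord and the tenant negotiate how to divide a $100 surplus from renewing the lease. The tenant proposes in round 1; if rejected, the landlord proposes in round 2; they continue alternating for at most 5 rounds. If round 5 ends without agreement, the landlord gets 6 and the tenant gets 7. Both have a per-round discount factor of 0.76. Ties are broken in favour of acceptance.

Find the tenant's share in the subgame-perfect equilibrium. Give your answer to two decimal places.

Solve by backward induction from round 5.
Round 5 (the tenant proposes): the landlord gets 6 if talks fail, so the tenant offers 6 and keeps 94.
Round 4 (the landlord proposes): the tenant can get 94 next round, worth 0.76 × 94 = 71.44 now, so the landlord offers 71.44, keeping 28.56.
Round 3 (the tenant proposes): the landlord can get 28.56 next round, worth 0.76 × 28.56 = 21.7056 now; the tenant offers that and keeps 78.2944.
Round 2 (the landlord proposes): the tenant can get 78.2944 next round, worth 0.76 × 78.2944 = 59.503744 now, so the landlord offers 59.503744, keeping 40.496256.
Round 1 (the tenant proposes): the landlord can get 40.496256 next round, worth 0.76 × 40.496256 = 30.77715456 now; the tenant offers that and keeps 69.22284544.

69.22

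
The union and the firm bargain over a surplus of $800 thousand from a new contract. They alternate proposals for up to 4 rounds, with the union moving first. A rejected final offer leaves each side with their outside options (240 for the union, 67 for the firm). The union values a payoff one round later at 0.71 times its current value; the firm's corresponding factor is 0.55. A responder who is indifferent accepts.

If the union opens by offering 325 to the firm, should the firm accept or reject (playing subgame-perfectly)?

Work out the firm's continuation value if the offer is rejected.
Round 4 (the firm proposes): the union gets 240 if talks fail, so the firm offers 240 and keeps 560.
Round 3 (the union proposes): the firm can get 560 next round, worth 0.55 × 560 = 308 now; the union offers that and keeps 492.
Round 2 (the firm proposes): the union can get 492 next round, worth 0.71 × 492 = 349.32 now. The firm offers 349.32 and keeps 800 − 349.32 = 450.68.
So by rejecting in round 1, the firm gets 450.68 next round, worth 0.55 × 450.68 = 247.874 now.
Offer 325 ≥ 247.874, so the firm accepts.

Accept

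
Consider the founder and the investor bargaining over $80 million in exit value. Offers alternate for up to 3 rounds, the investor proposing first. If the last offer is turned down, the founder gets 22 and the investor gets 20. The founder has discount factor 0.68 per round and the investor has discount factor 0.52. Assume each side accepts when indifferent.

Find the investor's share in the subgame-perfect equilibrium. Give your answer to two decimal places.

Round 3 (the investor proposes): the founder gets 22 if talks fail, so the investor offers 22 and keeps 58.
Round 2 (the founder proposes): the investor can get 58 next round, worth 0.52 × 58 = 30.16 now, so the founder offers 30.16, keeping 49.84.
Round 1 (the investor proposes): the founder can get 49.84 next round, worth 0.68 × 49.84 = 33.8912 now, so the investor offers 33.8912, keeping 46.1088.

46.11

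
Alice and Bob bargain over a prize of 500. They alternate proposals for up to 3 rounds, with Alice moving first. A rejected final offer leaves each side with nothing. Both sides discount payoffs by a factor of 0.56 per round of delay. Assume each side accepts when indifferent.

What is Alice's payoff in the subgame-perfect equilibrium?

Round 3 (Alice proposes): rejection yields 0 for Bob; Alice offers 0 and keeps 500.
Round 2 (Bob proposes): Alice can get 500 next round, worth 0.56 × 500 = 280 now, so Bob offers 280, keeping 220.
Round 1 (Alice proposes): Bob can get 220 next round, worth 0.56 × 220 = 123.2 now. Alice offers 123.2 and keeps 500 − 123.2 = 376.8.

376.8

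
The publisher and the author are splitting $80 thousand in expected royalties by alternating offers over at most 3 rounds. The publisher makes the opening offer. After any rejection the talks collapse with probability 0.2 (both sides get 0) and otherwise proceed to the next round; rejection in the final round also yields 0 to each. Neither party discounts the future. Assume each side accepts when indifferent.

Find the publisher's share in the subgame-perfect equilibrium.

Round 3 (the publisher proposes): rejection yields 0 for the author; the publisher offers 0 and keeps 80.
Round 2 (the author proposes): rejecting gives the publisher an expected 0.8 × 80 = 64. The author offers 64 and keeps 80 − 64 = 16.
Round 1 (the publisher proposes): rejecting gives the author an expected 0.8 × 16 = 12.8, so the publisher offers 12.8, keeping 67.2.

67.2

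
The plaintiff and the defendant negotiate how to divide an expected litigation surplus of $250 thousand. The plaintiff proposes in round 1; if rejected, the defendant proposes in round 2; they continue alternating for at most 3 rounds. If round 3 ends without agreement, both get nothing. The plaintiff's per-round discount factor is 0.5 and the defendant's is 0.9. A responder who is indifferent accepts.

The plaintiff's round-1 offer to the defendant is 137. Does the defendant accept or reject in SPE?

Accept

Round 3 (the plaintiff proposes): rejection yields 0 for the defendant; the plaintiff offers 0 and keeps 250.
Round 2 (the defendant proposes): the plaintiff can get 250 next round, worth 0.5 × 250 = 125 now; the defendant offers that and keeps 125.
So by rejecting in round 1, the defendant gets 125 next round, worth 0.9 × 125 = 112.5 now.
Offer 137 ≥ 112.5, so the defendant accepts.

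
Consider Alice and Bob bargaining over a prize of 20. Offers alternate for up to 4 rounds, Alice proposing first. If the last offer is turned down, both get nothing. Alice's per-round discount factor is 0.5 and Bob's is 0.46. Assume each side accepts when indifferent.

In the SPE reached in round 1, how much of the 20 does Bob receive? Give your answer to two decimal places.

6.72

Round 4 (Bob proposes): rejection yields 0 for Alice; Bob offers 0 and keeps 20.
Round 3 (Alice proposes): Bob can get 20 next round, worth 0.46 × 20 = 9.2 now, so Alice offers 9.2, keeping 10.8.
Round 2 (Bob proposes): Alice can get 10.8 next round, worth 0.5 × 10.8 = 5.4 now, so Bob offers 5.4, keeping 14.6.
Round 1 (Alice proposes): Bob can get 14.6 next round, worth 0.46 × 14.6 = 6.716 now; Alice offers that and keeps 13.284.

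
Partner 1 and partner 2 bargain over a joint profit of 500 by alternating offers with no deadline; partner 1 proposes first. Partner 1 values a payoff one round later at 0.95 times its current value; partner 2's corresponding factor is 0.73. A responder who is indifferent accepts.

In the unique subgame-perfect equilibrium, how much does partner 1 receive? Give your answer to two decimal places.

440.46

When partner 1 proposes, partner 2 accepts any offer worth at least 0.73 times what partner 2 would get by proposing next round; and vice versa.
This gives x = 500 − 0.73y and y = 500 − 0.95x, where x and y are each side's share when it proposes.
Hence (1 − 0.73·0.95)x = 500(1 − 0.73), i.e. 0.3065·x = 135.
x ≈ 440.4568; partner 2's share is 500 − x ≈ 59.5432.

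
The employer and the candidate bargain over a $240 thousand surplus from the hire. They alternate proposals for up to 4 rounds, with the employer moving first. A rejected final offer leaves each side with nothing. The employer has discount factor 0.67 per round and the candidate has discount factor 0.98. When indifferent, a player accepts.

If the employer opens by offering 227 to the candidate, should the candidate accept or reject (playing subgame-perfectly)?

Reject

Round 4 (the candidate proposes): the employer will accept anything ≥ 0, so the candidate offers 0 and keeps 240.
Round 3 (the employer proposes): the candidate can get 240 next round, worth 0.98 × 240 = 235.2 now; the employer offers that and keeps 4.8.
Round 2 (the candidate proposes): the employer can get 4.8 next round, worth 0.67 × 4.8 = 3.216 now. The candidate offers 3.216 and keeps 240 − 3.216 = 236.784.
So by rejecting in round 1, the candidate gets 236.784 next round, worth 0.98 × 236.784 = 232.04832 now.
Offer 227 < 232.04832, so the candidate rejects.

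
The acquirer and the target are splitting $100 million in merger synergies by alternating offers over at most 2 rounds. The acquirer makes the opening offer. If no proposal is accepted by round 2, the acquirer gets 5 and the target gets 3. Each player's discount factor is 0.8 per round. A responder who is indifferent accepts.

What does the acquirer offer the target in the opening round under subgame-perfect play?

76

Round 2 (the target proposes): the acquirer gets 5 if talks fail, so the target offers 5 and keeps 95.
Round 1 (the acquirer proposes): the target can get 95 next round, worth 0.8 × 95 = 76 now, so the acquirer offers 76, keeping 24.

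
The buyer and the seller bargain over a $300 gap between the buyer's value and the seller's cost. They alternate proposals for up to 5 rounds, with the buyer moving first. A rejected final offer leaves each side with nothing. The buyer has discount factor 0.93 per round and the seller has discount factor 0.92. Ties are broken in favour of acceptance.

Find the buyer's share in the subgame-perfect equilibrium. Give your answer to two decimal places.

Round 5 (the buyer proposes): rejection yields 0 for the seller; the buyer offers 0 and keeps 300.
Round 4 (the seller proposes): the buyer can get 300 next round, worth 0.93 × 300 = 279 now; the seller offers that and keeps 21.
Round 3 (the buyer proposes): the seller can get 21 next round, worth 0.92 × 21 = 19.32 now. The buyer offers 19.32 and keeps 300 − 19.32 = 280.68.
Round 2 (the seller proposes): the buyer can get 280.68 next round, worth 0.93 × 280.68 = 261.0324 now, so the seller offers 261.0324, keeping 38.9676.
Round 1 (the buyer proposes): the seller can get 38.9676 next round, worth 0.92 × 38.9676 = 35.850192 now, so the buyer offers 35.850192, keeping 264.149808.

264.15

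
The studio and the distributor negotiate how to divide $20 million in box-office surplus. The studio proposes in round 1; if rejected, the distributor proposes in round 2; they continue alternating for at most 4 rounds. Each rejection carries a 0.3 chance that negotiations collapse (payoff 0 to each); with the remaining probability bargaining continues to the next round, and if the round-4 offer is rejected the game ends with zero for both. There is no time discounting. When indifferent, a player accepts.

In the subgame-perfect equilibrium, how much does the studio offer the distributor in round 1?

11.06

Round 4 (the distributor proposes): rejection yields 0 for the studio; the distributor offers 0 and keeps 20.
Round 3 (the studio proposes): rejecting gives the distributor an expected 0.7 × 20 = 14, so the studio offers 14, keeping 6.
Round 2 (the distributor proposes): rejecting gives the studio an expected 0.7 × 6 = 4.2. The distributor offers 4.2 and keeps 20 − 4.2 = 15.8.
Round 1 (the studio proposes): rejecting gives the distributor an expected 0.7 × 15.8 = 11.06, so the studio offers 11.06, keeping 8.94.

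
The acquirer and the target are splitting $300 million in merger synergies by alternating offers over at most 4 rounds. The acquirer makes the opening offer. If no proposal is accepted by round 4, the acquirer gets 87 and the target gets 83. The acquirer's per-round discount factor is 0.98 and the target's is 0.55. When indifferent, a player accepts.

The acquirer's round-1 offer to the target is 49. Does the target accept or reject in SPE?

Reject

Round 4 (the target proposes): the acquirer gets 87 if talks fail, so the target offers 87 and keeps 213.
Round 3 (the acquirer proposes): the target can get 213 next round, worth 0.55 × 213 = 117.15 now; the acquirer offers that and keeps 182.85.
Round 2 (the target proposes): the acquirer can get 182.85 next round, worth 0.98 × 182.85 = 179.193 now. The target offers 179.193 and keeps 300 − 179.193 = 120.807.
So by rejecting in round 1, the target gets 120.807 next round, worth 0.55 × 120.807 = 66.44385 now.
Offer 49 < 66.44385, so the target rejects.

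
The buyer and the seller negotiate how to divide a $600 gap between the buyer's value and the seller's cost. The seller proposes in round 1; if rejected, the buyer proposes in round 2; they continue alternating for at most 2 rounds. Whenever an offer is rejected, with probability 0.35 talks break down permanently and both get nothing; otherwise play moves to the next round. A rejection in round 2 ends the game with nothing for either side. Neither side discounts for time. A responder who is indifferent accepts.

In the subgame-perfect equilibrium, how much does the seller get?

Round 2 (the buyer proposes): rejection yields 0 for the seller; the buyer offers 0 and keeps 600.
Round 1 (the seller proposes): rejecting gives the buyer an expected 0.65 × 600 = 390. The seller offers 390 and keeps 600 − 390 = 210.

210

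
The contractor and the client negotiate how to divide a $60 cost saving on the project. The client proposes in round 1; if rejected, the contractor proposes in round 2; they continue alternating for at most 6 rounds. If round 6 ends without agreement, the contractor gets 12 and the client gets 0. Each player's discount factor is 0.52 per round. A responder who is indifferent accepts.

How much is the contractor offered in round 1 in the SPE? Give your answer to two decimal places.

Round 6 (the contractor proposes): the client will accept anything ≥ 0, so the contractor offers 0 and keeps 60.
Round 5 (the client proposes): the contractor can get 60 next round, worth 0.52 × 60 = 31.2 now; the client offers that and keeps 28.8.
Round 4 (the contractor proposes): the client can get 28.8 next round, worth 0.52 × 28.8 = 14.976 now; the contractor offers that and keeps 45.024.
Round 3 (the client proposes): the contractor can get 45.024 next round, worth 0.52 × 45.024 = 23.41248 now. The client offers 23.41248 and keeps 60 − 23.41248 = 36.58752.
Round 2 (the contractor proposes): the client can get 36.58752 next round, worth 0.52 × 36.58752 = 19.0255104 now. The contractor offers 19.0255104 and keeps 60 − 19.0255104 = 40.9744896.
Round 1 (the client proposes): the contractor can get 40.9744896 next round, worth 0.52 × 40.9744896 = 21.306734592 now. The client offers 21.306734592 and keeps 60 − 21.306734592 = 38.693265408.

21.31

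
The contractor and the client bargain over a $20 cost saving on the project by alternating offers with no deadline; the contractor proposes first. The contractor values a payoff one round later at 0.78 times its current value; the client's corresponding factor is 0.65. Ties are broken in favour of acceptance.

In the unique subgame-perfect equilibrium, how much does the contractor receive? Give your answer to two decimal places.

14.20

When the contractor proposes, the client accepts any offer worth at least 0.65 times what the client would get by proposing next round; and vice versa.
This gives x = 20 − 0.65y and y = 20 − 0.78x, where x and y are each side's share when it proposes.
Hence (1 − 0.65·0.78)x = 20(1 − 0.65), i.e. 0.493·x = 7.
x ≈ 14.1988; the client's share is 20 − x ≈ 5.8012.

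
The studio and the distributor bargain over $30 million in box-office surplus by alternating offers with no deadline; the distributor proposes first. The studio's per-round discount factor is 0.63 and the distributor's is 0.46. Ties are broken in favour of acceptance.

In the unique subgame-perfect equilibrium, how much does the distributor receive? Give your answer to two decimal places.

Let x be the distributor's share when the distributor proposes and y be the studio's share when the studio proposes.
The studio accepts iff offered ≥ 0.63·y, so x = 30 − 0.63y. Symmetrically y = 30 − 0.46x.
Substituting: x = 30 − 0.63(30 − 0.46x), giving x(1 − 0.46·0.63) = 30(1 − 0.63).
So x = 30 × 0.37 / 0.7102 ≈ 15.6294, and the studio receives 30 − x ≈ 14.3706.

15.63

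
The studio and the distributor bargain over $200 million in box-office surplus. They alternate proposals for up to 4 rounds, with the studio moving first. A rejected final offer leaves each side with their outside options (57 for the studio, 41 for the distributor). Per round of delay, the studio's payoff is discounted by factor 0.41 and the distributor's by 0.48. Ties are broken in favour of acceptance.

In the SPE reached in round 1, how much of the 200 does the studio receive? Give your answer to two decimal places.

Solve by backward induction from round 4.
Round 4 (the distributor proposes): the studio gets 57 if talks fail, so the distributor offers 57 and keeps 143.
Round 3 (the studio proposes): the distributor can get 143 next round, worth 0.48 × 143 = 68.64 now. The studio offers 68.64 and keeps 200 − 68.64 = 131.36.
Round 2 (the distributor proposes): the studio can get 131.36 next round, worth 0.41 × 131.36 = 53.8576 now; the distributor offers that and keeps 146.1424.
Round 1 (the studio proposes): the distributor can get 146.1424 next round, worth 0.48 × 146.1424 = 70.148352 now. The studio offers 70.148352 and keeps 200 − 70.148352 = 129.851648.

129.85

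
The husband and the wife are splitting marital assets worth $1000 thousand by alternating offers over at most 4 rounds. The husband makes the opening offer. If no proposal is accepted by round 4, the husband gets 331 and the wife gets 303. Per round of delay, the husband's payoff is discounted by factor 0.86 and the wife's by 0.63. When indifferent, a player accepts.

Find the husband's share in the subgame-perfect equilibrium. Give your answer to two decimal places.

683.45

Round 4 (the wife proposes): the husband gets 331 if talks fail, so the wife offers 331 and keeps 669.
Round 3 (the husband proposes): the wife can get 669 next round, worth 0.63 × 669 = 421.47 now, so the husband offers 421.47, keeping 578.53.
Round 2 (the wife proposes): the husband can get 578.53 next round, worth 0.86 × 578.53 = 497.5358 now; the wife offers that and keeps 502.4642.
Round 1 (the husband proposes): the wife can get 502.4642 next round, worth 0.63 × 502.4642 = 316.552446 now; the husband offers that and keeps 683.447554.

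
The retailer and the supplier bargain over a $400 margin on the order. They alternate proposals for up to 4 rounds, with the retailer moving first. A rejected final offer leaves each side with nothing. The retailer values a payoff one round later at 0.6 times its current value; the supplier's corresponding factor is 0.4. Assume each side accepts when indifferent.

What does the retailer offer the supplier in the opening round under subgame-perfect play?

Solve by backward induction from round 4.
Round 4 (the supplier proposes): rejection yields 0 for the retailer; the supplier offers 0 and keeps 400.
Round 3 (the retailer proposes): the supplier can get 400 next round, worth 0.4 × 400 = 160 now, so the retailer offers 160, keeping 240.
Round 2 (the supplier proposes): the retailer can get 240 next round, worth 0.6 × 240 = 144 now; the supplier offers that and keeps 256.
Round 1 (the retailer proposes): the supplier can get 256 next round, worth 0.4 × 256 = 102.4 now; the retailer offers that and keeps 297.6.

102.4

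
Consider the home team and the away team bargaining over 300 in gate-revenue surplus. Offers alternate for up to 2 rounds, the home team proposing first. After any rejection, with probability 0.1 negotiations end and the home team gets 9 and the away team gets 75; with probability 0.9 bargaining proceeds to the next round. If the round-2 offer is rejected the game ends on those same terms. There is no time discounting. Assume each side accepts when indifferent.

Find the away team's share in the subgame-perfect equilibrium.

Round 2 (the away team proposes): the home team gets 9 if talks fail, so the away team offers 9 and keeps 291.
Round 1 (the home team proposes): rejecting gives the away team an expected 0.9 × 291 + 0.1 × 75 = 269.4; the home team offers that and keeps 30.6.

269.4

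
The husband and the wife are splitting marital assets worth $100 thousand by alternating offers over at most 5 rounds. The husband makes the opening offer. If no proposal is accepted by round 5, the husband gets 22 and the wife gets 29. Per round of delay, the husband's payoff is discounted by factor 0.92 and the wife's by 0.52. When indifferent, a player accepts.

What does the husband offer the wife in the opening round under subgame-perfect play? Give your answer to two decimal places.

12.79

Round 5 (the husband proposes): the wife gets 29 if talks fail, so the husband offers 29 and keeps 71.
Round 4 (the wife proposes): the husband can get 71 next round, worth 0.92 × 71 = 65.32 now. The wife offers 65.32 and keeps 100 − 65.32 = 34.68.
Round 3 (the husband proposes): the wife can get 34.68 next round, worth 0.52 × 34.68 = 18.0336 now; the husband offers that and keeps 81.9664.
Round 2 (the wife proposes): the husband can get 81.9664 next round, worth 0.92 × 81.9664 = 75.409088 now; the wife offers that and keeps 24.590912.
Round 1 (the husband proposes): the wife can get 24.590912 next round, worth 0.52 × 24.590912 = 12.78727424 now, so the husband offers 12.78727424, keeping 87.21272576.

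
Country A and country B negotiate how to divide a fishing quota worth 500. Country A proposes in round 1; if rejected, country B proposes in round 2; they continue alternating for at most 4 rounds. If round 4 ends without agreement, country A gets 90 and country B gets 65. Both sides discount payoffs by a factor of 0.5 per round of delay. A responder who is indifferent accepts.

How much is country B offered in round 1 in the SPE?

176.25

Work backward from the last round.
Round 4 (country B proposes): country A gets 90 if talks fail, so country B offers 90 and keeps 410.
Round 3 (country A proposes): country B can get 410 next round, worth 0.5 × 410 = 205 now. Country A offers 205 and keeps 500 − 205 = 295.
Round 2 (country B proposes): country A can get 295 next round, worth 0.5 × 295 = 147.5 now, so country B offers 147.5, keeping 352.5.
Round 1 (country A proposes): country B can get 352.5 next round, worth 0.5 × 352.5 = 176.25 now. Country A offers 176.25 and keeps 500 − 176.25 = 323.75.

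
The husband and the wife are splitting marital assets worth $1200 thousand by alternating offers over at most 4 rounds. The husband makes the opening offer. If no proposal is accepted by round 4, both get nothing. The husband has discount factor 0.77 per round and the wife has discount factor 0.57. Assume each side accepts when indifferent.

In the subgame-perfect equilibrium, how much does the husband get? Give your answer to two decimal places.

Round 4 (the wife proposes): rejection yields 0 for the husband; the wife offers 0 and keeps 1200.
Round 3 (the husband proposes): the wife can get 1200 next round, worth 0.57 × 1200 = 684 now, so the husband offers 684, keeping 516.
Round 2 (the wife proposes): the husband can get 516 next round, worth 0.77 × 516 = 397.32 now; the wife offers that and keeps 802.68.
Round 1 (the husband proposes): the wife can get 802.68 next round, worth 0.57 × 802.68 = 457.5276 now. The husband offers 457.5276 and keeps 1200 − 457.5276 = 742.4724.

742.47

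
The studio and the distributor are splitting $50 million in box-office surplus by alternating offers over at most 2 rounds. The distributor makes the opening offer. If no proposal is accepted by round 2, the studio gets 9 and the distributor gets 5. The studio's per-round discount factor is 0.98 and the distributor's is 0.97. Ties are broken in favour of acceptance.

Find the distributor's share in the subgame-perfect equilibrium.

5.9

Round 2 (the studio proposes): the distributor gets 5 if talks fail, so the studio offers 5 and keeps 45.
Round 1 (the distributor proposes): the studio can get 45 next round, worth 0.98 × 45 = 44.1 now, so the distributor offers 44.1, keeping 5.9.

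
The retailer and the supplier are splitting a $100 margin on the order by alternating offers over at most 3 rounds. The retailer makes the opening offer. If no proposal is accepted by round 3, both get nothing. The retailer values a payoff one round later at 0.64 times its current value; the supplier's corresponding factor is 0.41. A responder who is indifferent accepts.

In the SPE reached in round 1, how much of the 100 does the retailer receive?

85.24

Round 3 (the retailer proposes): rejection yields 0 for the supplier; the retailer offers 0 and keeps 100.
Round 2 (the supplier proposes): the retailer can get 100 next round, worth 0.64 × 100 = 64 now. The supplier offers 64 and keeps 100 − 64 = 36.
Round 1 (the retailer proposes): the supplier can get 36 next round, worth 0.41 × 36 = 14.76 now, so the retailer offers 14.76, keeping 85.24.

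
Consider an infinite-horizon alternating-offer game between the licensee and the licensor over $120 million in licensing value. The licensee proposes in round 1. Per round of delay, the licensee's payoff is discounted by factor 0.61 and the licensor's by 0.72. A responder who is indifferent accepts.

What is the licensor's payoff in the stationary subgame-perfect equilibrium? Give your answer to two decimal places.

60.09

In a stationary SPE each proposer offers the other exactly their discounted continuation value.
If the licensee keeps x when proposing and the licensor keeps y when proposing, then x = 120 − 0.72y and y = 120 − 0.61x.
Solving: x = 120(1 − 0.72) / (1 − 0.61·0.72) = 33.6 / 0.5608 ≈ 59.9144.
The licensor gets 120 − 59.9144 ≈ 60.0856.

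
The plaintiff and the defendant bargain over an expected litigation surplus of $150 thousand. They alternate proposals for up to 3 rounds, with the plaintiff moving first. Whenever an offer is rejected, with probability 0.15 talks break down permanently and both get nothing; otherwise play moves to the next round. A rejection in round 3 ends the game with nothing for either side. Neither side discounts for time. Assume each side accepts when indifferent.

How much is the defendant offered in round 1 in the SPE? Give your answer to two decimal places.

Round 3 (the plaintiff proposes): the defendant will accept anything ≥ 0, so the plaintiff offers 0 and keeps 150.
Round 2 (the defendant proposes): rejecting gives the plaintiff an expected 0.85 × 150 = 127.5. The defendant offers 127.5 and keeps 150 − 127.5 = 22.5.
Round 1 (the plaintiff proposes): rejecting gives the defendant an expected 0.85 × 22.5 = 19.125. The plaintiff offers 19.125 and keeps 150 − 19.125 = 130.875.

19.13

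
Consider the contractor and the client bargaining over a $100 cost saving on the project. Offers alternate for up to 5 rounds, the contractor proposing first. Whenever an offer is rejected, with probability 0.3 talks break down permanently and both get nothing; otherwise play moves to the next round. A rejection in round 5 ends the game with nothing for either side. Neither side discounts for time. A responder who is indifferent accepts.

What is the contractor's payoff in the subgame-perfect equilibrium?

Round 5 (the contractor proposes): the client will accept anything ≥ 0, so the contractor offers 0 and keeps 100.
Round 4 (the client proposes): rejecting gives the contractor an expected 0.7 × 100 = 70, so the client offers 70, keeping 30.
Round 3 (the contractor proposes): rejecting gives the client an expected 0.7 × 30 = 21, so the contractor offers 21, keeping 79.
Round 2 (the client proposes): rejecting gives the contractor an expected 0.7 × 79 = 55.3; the client offers that and keeps 44.7.
Round 1 (the contractor proposes): rejecting gives the client an expected 0.7 × 44.7 = 31.29, so the contractor offers 31.29, keeping 68.71.

68.71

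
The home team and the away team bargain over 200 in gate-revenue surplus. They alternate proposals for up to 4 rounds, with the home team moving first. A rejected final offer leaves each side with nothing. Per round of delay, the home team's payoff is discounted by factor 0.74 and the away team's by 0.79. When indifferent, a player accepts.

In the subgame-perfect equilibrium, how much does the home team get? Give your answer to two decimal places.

Round 4 (the away team proposes): the home team will accept anything ≥ 0, so the away team offers 0 and keeps 200.
Round 3 (the home team proposes): the away team can get 200 next round, worth 0.79 × 200 = 158 now, so the home team offers 158, keeping 42.
Round 2 (the away team proposes): the home team can get 42 next round, worth 0.74 × 42 = 31.08 now. The away team offers 31.08 and keeps 200 − 31.08 = 168.92.
Round 1 (the home team proposes): the away team can get 168.92 next round, worth 0.79 × 168.92 = 133.4468 now. The home team offers 133.4468 and keeps 200 − 133.4468 = 66.5532.

66.55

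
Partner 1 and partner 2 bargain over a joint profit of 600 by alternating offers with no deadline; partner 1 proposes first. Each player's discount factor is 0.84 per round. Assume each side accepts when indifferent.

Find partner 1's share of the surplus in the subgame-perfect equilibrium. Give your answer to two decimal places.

326.09

In a stationary SPE each proposer offers the other exactly their discounted continuation value.
If partner 1 keeps x when proposing and partner 2 keeps y when proposing, then x = 600 − 0.84y and y = 600 − 0.84x.
Solving: x = 600(1 − 0.84) / (1 − 0.84·0.84) = 96 / 0.2944 ≈ 326.0870.
Partner 2 gets 600 − 326.0870 ≈ 273.9130.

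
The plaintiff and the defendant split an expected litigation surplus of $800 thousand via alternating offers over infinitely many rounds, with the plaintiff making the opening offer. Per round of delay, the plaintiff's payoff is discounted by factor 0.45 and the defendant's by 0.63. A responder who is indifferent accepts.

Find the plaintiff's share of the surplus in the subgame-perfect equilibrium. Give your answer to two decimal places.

Let x be the plaintiff's share when the plaintiff proposes and y be the defendant's share when the defendant proposes.
The defendant accepts iff offered ≥ 0.63·y, so x = 800 − 0.63y. Symmetrically y = 800 − 0.45x.
Substituting: x = 800 − 0.63(800 − 0.45x), giving x(1 − 0.45·0.63) = 800(1 − 0.63).
So x = 800 × 0.37 / 0.7165 ≈ 413.1193, and the defendant receives 800 − x ≈ 386.8807.

413.12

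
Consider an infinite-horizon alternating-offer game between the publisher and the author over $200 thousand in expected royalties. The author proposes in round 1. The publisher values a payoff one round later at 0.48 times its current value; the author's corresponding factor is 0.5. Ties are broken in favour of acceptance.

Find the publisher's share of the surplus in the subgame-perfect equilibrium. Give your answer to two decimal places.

Let x be the author's share when the author proposes and y be the publisher's share when the publisher proposes.
The publisher accepts iff offered ≥ 0.48·y, so x = 200 − 0.48y. Symmetrically y = 200 − 0.5x.
Substituting: x = 200 − 0.48(200 − 0.5x), giving x(1 − 0.5·0.48) = 200(1 − 0.48).
So x = 200 × 0.52 / 0.76 ≈ 136.8421, and the publisher receives 200 − x ≈ 63.1579.

63.16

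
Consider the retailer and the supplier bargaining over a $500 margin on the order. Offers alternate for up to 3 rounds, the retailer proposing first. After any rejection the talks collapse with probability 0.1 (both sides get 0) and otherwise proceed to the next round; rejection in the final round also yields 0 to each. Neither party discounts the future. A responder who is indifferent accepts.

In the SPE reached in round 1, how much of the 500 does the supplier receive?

45

By backward induction:
Round 3 (the retailer proposes): rejection yields 0 for the supplier; the retailer offers 0 and keeps 500.
Round 2 (the supplier proposes): rejecting gives the retailer an expected 0.9 × 500 = 450, so the supplier offers 450, keeping 50.
Round 1 (the retailer proposes): rejecting gives the supplier an expected 0.9 × 50 = 45, so the retailer offers 45, keeping 455.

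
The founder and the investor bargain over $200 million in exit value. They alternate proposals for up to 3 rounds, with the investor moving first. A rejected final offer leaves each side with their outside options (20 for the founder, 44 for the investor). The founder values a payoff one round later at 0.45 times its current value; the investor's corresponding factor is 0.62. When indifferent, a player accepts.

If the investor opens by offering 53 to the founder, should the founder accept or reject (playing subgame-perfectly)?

Accept

Round 3 (the investor proposes): the founder gets 20 if talks fail, so the investor offers 20 and keeps 180.
Round 2 (the founder proposes): the investor can get 180 next round, worth 0.62 × 180 = 111.6 now. The founder offers 111.6 and keeps 200 − 111.6 = 88.4.
So by rejecting in round 1, the founder gets 88.4 next round, worth 0.45 × 88.4 = 39.78 now.
Offer 53 ≥ 39.78, so the founder accepts.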